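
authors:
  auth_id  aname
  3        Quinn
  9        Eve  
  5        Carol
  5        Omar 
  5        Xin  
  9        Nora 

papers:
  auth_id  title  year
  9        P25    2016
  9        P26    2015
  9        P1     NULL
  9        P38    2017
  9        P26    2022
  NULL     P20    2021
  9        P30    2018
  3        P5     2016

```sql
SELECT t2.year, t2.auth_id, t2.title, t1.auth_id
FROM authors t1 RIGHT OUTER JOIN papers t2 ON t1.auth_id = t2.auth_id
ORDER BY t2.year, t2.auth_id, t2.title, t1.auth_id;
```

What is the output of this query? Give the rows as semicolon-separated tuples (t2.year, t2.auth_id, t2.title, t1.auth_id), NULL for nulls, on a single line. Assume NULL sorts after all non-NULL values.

RIGHT JOIN keeps every row from `papers`; unmatched rows get NULL for `authors`'s columns.
Matching on t1.auth_id = t2.auth_id. A NULL in a compared column never satisfies the condition.
Matched pairs: 13; unmatched t2 rows kept: 1.

(2015, 9, P26, 9); (2015, 9, P26, 9); (2016, 3, P5, 3); (2016, 9, P25, 9); (2016, 9, P25, 9); (2017, 9, P38, 9); (2017, 9, P38, 9); (2018, 9, P30, 9); (2018, 9, P30, 9); (2021, NULL, P20, NULL); (2022, 9, P26, 9); (2022, 9, P26, 9); (NULL, 9, P1, 9); (NULL, 9, P1, 9)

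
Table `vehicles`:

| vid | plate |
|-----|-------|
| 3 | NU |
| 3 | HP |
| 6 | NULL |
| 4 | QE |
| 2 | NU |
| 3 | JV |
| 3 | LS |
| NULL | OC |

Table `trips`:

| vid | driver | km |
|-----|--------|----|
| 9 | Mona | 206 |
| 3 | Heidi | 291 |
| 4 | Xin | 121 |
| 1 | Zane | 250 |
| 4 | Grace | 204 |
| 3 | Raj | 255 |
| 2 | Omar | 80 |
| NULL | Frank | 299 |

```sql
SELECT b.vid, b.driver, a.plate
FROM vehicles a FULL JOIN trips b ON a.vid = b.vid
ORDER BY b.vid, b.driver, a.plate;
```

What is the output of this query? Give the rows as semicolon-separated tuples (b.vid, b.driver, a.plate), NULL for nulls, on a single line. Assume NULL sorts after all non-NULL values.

FULL OUTER JOIN keeps every row from both sides; unmatched rows get NULL for the other side's columns.
Matching on a.vid = b.vid. A NULL in a compared column never satisfies the condition.
- a (vid=3) pairs with 2 row(s) of b.
- a (vid=3) pairs with 2 row(s) of b.
- a (vid=6) has no partner → padded with NULL.
- a (vid=4) pairs with 2 row(s) of b.
- a (vid=2) pairs with 1 row(s) of b.
- a (vid=3) pairs with 2 row(s) of b.
- a (vid=3) pairs with 2 row(s) of b.
- a (vid=NULL) has no partner → padded with NULL.
- 3 b row(s) had no a match → kept, a columns NULL.

(1, Zane, NULL); (2, Omar, NU); (3, Heidi, HP); (3, Heidi, JV); (3, Heidi, LS); (3, Heidi, NU); (3, Raj, HP); (3, Raj, JV); (3, Raj, LS); (3, Raj, NU); (4, Grace, QE); (4, Xin, QE); (9, Mona, NULL); (NULL, Frank, NULL); (NULL, NULL, OC); (NULL, NULL, NULL)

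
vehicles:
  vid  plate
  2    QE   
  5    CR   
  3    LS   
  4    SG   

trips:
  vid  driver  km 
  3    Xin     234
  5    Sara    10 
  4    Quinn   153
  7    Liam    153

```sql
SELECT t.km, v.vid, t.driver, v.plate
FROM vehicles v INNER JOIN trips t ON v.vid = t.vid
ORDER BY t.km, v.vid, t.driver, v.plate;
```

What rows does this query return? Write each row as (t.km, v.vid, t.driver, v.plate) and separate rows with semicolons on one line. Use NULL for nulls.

(10, 5, Sara, CR); (153, 4, Quinn, SG); (234, 3, Xin, LS)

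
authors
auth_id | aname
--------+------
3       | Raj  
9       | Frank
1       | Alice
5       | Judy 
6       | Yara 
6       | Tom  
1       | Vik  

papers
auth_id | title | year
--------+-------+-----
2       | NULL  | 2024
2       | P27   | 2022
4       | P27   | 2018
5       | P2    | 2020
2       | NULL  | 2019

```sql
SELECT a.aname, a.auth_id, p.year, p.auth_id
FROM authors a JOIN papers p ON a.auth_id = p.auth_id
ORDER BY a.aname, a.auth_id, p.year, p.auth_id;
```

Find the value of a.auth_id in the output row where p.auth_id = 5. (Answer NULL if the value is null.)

INNER JOIN keeps only pairs where the ON condition holds.
Matching on a.auth_id = p.auth_id.
Matched pairs: 1.

5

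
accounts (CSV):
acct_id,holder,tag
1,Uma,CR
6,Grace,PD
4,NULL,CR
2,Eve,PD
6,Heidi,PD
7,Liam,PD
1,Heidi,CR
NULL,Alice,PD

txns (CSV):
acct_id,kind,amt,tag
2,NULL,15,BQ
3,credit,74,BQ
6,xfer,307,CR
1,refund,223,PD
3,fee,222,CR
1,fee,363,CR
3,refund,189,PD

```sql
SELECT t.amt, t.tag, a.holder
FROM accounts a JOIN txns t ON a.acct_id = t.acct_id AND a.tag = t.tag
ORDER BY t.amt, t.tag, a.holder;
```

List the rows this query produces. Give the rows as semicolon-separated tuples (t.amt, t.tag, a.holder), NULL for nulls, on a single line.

(363, CR, Heidi); (363, CR, Uma)

INNER JOIN keeps only pairs where the ON condition holds.
Matching on a.acct_id = t.acct_id AND a.tag = t.tag. A NULL in a compared column never satisfies the condition.
Matched pairs: 2.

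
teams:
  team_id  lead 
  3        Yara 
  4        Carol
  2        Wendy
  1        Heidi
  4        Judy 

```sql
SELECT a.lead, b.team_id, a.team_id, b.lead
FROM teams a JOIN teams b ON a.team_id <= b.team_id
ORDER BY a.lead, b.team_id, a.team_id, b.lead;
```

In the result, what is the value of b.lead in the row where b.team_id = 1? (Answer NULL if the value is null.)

INNER JOIN keeps only pairs where the ON condition holds.
Matching on a.team_id <= b.team_id.
Matched pairs: 16.

Heidi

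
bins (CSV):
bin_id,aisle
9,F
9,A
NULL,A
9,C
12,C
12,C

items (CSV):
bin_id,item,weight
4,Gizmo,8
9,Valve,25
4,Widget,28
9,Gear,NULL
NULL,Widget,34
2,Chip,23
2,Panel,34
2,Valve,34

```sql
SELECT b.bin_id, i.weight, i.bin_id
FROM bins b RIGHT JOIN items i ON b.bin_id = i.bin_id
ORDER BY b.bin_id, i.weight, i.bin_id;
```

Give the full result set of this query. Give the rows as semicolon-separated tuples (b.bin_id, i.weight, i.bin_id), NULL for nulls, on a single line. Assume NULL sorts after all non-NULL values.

RIGHT JOIN keeps every row from `items`; unmatched rows get NULL for `bins`'s columns.
Matching on b.bin_id = i.bin_id. A NULL in a compared column never satisfies the condition.
- bin_id=9: 2 matching i row(s), so 2 row(s) emitted.
- bin_id=9: 2 matching i row(s), so 2 row(s) emitted.
- bin_id=NULL: no matching i row.
- bin_id=9: 2 matching i row(s), so 2 row(s) emitted.
- bin_id=12: no matching i row.
- bin_id=12: no matching i row.
- 6 i row(s) had no b match → kept, b columns NULL.

(9, 25, 9); (9, 25, 9); (9, 25, 9); (9, NULL, 9); (9, NULL, 9); (9, NULL, 9); (NULL, 8, 4); (NULL, 23, 2); (NULL, 28, 4); (NULL, 34, 2); (NULL, 34, 2); (NULL, 34, NULL)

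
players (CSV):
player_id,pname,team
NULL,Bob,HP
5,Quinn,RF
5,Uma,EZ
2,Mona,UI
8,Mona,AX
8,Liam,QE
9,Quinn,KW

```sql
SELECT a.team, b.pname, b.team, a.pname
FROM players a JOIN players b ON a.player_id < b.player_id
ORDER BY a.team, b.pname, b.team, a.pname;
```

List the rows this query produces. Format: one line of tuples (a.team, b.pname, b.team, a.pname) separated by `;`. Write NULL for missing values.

INNER JOIN keeps only pairs where the ON condition holds.
Matching on a.player_id < b.player_id. A NULL in a compared column never satisfies the condition.
- a (player_id=NULL) has no partner → excluded.
- a (player_id=5) pairs with 3 row(s) of b.
- a (player_id=5) pairs with 3 row(s) of b.
- a (player_id=2) pairs with 5 row(s) of b.
- a (player_id=8) pairs with 1 row(s) of b.
- a (player_id=8) pairs with 1 row(s) of b.
- a (player_id=9) has no partner → excluded.

(AX, Quinn, KW, Mona); (EZ, Liam, QE, Uma); (EZ, Mona, AX, Uma); (EZ, Quinn, KW, Uma); (QE, Quinn, KW, Liam); (RF, Liam, QE, Quinn); (RF, Mona, AX, Quinn); (RF, Quinn, KW, Quinn); (UI, Liam, QE, Mona); (UI, Mona, AX, Mona); (UI, Quinn, KW, Mona); (UI, Quinn, RF, Mona); (UI, Uma, EZ, Mona)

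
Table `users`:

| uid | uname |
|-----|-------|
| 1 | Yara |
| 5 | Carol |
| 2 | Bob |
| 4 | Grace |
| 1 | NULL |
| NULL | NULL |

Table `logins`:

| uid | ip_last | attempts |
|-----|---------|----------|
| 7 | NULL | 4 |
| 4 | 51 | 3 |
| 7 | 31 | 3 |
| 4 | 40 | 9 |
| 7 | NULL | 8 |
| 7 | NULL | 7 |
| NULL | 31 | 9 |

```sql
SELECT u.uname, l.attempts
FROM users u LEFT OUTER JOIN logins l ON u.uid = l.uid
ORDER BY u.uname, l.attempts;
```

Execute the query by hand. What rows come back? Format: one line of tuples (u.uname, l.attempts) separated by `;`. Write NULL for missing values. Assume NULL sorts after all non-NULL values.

(Bob, NULL); (Carol, NULL); (Grace, 3); (Grace, 9); (Yara, NULL); (NULL, NULL); (NULL, NULL)

LEFT JOIN keeps every row from `users`; unmatched rows get NULL for `logins`'s columns.
Matching on u.uid = l.uid. A NULL in a compared column never satisfies the condition.
Matched pairs: 2; unmatched u rows kept: 5.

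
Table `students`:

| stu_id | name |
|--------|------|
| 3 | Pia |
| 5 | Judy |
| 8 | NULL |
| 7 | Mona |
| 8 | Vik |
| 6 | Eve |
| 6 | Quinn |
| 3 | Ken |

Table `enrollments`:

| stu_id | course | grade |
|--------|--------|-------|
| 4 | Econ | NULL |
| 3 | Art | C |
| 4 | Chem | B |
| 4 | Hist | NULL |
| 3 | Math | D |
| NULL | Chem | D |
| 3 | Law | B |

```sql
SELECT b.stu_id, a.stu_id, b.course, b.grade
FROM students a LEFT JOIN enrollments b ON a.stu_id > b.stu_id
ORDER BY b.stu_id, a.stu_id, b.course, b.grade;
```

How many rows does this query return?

38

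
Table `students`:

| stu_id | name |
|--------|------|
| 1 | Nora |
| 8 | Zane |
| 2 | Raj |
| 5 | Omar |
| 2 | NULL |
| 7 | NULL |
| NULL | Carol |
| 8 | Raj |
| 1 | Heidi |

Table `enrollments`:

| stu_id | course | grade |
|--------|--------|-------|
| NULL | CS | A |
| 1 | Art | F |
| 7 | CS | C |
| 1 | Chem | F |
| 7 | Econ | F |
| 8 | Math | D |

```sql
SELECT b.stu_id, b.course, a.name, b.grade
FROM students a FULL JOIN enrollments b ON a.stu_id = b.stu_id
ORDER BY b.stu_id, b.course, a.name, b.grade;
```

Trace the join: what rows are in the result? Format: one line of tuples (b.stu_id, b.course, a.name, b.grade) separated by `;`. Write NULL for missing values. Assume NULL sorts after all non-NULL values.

(1, Art, Heidi, F); (1, Art, Nora, F); (1, Chem, Heidi, F); (1, Chem, Nora, F); (7, CS, NULL, C); (7, Econ, NULL, F); (8, Math, Raj, D); (8, Math, Zane, D); (NULL, CS, NULL, A); (NULL, NULL, Carol, NULL); (NULL, NULL, Omar, NULL); (NULL, NULL, Raj, NULL); (NULL, NULL, NULL, NULL)

FULL OUTER JOIN keeps every row from both sides; unmatched rows get NULL for the other side's columns.
Matching on a.stu_id = b.stu_id. A NULL in a compared column never satisfies the condition.
- a[0] stu_id=1 → 2 match(es) in b → 2 row(s).
- a[1] stu_id=8 → 1 match(es) in b → 1 row(s).
- a[2] stu_id=2 → no match; kept with NULLs on the b side.
- a[3] stu_id=5 → no match; kept with NULLs on the b side.
- a[4] stu_id=2 → no match; kept with NULLs on the b side.
- a[5] stu_id=7 → 2 match(es) in b → 2 row(s).
- a[6] stu_id=NULL → no match; kept with NULLs on the b side.
- a[7] stu_id=8 → 1 match(es) in b → 1 row(s).
- a[8] stu_id=1 → 2 match(es) in b → 2 row(s).
- plus 1 unmatched b row(s), each kept with NULL a columns.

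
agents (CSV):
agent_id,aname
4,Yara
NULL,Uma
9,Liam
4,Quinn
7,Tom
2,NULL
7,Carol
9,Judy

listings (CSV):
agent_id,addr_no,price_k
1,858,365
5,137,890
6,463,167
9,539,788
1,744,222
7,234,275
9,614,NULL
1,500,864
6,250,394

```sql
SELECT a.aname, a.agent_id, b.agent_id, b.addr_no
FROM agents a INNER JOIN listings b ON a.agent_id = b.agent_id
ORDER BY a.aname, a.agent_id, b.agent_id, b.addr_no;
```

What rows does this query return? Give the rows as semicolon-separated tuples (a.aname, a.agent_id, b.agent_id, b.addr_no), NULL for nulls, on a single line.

(Carol, 7, 7, 234); (Judy, 9, 9, 539); (Judy, 9, 9, 614); (Liam, 9, 9, 539); (Liam, 9, 9, 614); (Tom, 7, 7, 234)

INNER JOIN keeps only pairs where the ON condition holds.
Matching on a.agent_id = b.agent_id. A NULL in a compared column never satisfies the condition.
- a row (agent_id=4): no match → dropped.
- a row (agent_id=NULL): no match → dropped.
- a row (agent_id=9): matches 2 b row(s) → 2 output row(s).
- a row (agent_id=4): no match → dropped.
- a row (agent_id=7): matches 1 b row(s) → 1 output row(s).
- a row (agent_id=2): no match → dropped.
- a row (agent_id=7): matches 1 b row(s) → 1 output row(s).
- a row (agent_id=9): matches 2 b row(s) → 2 output row(s).
After projecting and ordering:
a.aname | a.agent_id | b.agent_id | b.addr_no
Carol | 7 | 7 | 234
Judy | 9 | 9 | 539
Judy | 9 | 9 | 614
Liam | 9 | 9 | 539
Liam | 9 | 9 | 614
Tom | 7 | 7 | 234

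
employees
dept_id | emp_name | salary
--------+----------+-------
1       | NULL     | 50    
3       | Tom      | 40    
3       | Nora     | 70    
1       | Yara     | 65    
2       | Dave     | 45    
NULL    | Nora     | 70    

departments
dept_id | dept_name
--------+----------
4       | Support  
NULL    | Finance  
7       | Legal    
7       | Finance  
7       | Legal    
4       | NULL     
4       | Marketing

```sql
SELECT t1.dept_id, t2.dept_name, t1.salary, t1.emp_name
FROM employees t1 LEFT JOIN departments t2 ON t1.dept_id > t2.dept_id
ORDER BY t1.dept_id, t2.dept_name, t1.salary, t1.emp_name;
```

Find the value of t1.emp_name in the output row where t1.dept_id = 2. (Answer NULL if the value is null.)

LEFT JOIN keeps every row from `employees`; unmatched rows get NULL for `departments`'s columns.
Matching on t1.dept_id > t2.dept_id. A NULL in a compared column never satisfies the condition.
Matched pairs: 0; unmatched t1 rows kept: 6.

Dave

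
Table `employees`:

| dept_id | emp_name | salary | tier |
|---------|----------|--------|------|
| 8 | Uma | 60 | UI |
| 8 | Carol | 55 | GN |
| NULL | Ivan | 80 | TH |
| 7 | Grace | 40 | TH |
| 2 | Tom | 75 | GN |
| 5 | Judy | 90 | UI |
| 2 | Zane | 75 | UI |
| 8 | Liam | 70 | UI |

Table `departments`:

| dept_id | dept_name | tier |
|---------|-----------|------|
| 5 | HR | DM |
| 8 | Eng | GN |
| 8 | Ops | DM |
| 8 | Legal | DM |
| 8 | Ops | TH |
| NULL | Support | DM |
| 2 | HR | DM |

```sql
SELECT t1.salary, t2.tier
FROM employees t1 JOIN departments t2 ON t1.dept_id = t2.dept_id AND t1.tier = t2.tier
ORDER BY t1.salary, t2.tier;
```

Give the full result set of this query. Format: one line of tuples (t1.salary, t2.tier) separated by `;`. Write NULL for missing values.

(55, GN)

INNER JOIN keeps only pairs where the ON condition holds.
Matching on t1.dept_id = t2.dept_id AND t1.tier = t2.tier. A NULL in a compared column never satisfies the condition.
- t1[0] dept_id=8, tier=UI → no match; dropped.
- t1[1] dept_id=8, tier=GN → 1 match(es) in t2 → 1 row(s).
- t1[2] dept_id=NULL, tier=TH → no match; dropped.
- t1[3] dept_id=7, tier=TH → no match; dropped.
- t1[4] dept_id=2, tier=GN → no match; dropped.
- t1[5] dept_id=5, tier=UI → no match; dropped.
- t1[6] dept_id=2, tier=UI → no match; dropped.
- t1[7] dept_id=8, tier=UI → no match; dropped.
After projecting and ordering:
t1.salary | t2.tier
55 | GN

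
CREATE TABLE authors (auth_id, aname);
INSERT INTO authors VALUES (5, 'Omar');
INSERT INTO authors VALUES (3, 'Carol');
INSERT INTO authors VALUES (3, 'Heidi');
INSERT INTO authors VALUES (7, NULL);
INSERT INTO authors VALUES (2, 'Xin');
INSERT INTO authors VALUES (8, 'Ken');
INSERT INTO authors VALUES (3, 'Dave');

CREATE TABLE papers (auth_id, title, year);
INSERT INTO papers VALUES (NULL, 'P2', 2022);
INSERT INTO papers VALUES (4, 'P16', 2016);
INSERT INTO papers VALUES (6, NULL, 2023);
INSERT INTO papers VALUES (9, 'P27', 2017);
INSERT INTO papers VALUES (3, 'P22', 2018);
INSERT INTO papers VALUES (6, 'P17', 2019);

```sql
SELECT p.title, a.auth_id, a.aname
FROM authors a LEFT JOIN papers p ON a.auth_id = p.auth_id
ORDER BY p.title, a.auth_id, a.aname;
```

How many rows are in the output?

LEFT JOIN keeps every row from `authors`; unmatched rows get NULL for `papers`'s columns.
Matching on a.auth_id = p.auth_id. A NULL in a compared column never satisfies the condition.
- a[0] auth_id=5 → no match; kept with NULLs on the p side.
- a[1] auth_id=3 → 1 match(es) in p → 1 row(s).
- a[2] auth_id=3 → 1 match(es) in p → 1 row(s).
- a[3] auth_id=7 → no match; kept with NULLs on the p side.
- a[4] auth_id=2 → no match; kept with NULLs on the p side.
- a[5] auth_id=8 → no match; kept with NULLs on the p side.
- a[6] auth_id=3 → 1 match(es) in p → 1 row(s).
Total: 3 matched + 4 padded = 7 rows.

7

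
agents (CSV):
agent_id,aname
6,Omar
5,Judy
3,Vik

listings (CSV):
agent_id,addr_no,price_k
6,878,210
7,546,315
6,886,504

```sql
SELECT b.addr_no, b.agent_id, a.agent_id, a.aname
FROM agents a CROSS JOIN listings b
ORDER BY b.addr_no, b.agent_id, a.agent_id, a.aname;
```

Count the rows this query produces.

9

CROSS JOIN pairs every row of `agents` with every row of `listings`: 3 × 3 = 9 rows.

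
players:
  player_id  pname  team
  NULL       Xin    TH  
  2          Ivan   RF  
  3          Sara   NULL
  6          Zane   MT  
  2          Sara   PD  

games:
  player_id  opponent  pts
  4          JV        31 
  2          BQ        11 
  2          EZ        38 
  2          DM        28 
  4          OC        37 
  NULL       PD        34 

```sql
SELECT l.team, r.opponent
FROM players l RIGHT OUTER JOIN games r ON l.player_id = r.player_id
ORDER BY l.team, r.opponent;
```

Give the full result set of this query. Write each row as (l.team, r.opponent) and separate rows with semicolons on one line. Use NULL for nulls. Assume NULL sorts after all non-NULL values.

(PD, BQ); (PD, DM); (PD, EZ); (RF, BQ); (RF, DM); (RF, EZ); (NULL, JV); (NULL, OC); (NULL, PD)

RIGHT JOIN keeps every row from `games`; unmatched rows get NULL for `players`'s columns.
Matching on l.player_id = r.player_id. A NULL in a compared column never satisfies the condition.
- l row (player_id=NULL): no match.
- l row (player_id=2): matches 3 r row(s) → 3 output row(s).
- l row (player_id=3): no match.
- l row (player_id=6): no match.
- l row (player_id=2): matches 3 r row(s) → 3 output row(s).
- plus 3 unmatched r row(s), each kept with NULL l columns.
After projecting and ordering:
l.team | r.opponent
PD | BQ
PD | DM
PD | EZ
RF | BQ
RF | DM
RF | EZ
NULL | JV
NULL | OC
NULL | PD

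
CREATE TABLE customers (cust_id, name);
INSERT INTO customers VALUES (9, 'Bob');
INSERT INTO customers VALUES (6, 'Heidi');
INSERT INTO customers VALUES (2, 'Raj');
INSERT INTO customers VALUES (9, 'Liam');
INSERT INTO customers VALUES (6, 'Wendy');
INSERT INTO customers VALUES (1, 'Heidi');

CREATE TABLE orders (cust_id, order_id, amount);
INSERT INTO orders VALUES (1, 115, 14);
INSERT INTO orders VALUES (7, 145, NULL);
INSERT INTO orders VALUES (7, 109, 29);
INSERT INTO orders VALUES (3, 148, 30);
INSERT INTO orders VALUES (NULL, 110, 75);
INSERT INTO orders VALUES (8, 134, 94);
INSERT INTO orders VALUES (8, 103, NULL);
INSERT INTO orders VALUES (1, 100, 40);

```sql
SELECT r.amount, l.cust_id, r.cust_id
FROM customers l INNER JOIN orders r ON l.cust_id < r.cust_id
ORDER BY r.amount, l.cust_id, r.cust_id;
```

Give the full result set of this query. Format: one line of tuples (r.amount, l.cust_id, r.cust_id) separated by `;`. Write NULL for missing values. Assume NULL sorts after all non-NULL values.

(29, 1, 7); (29, 2, 7); (29, 6, 7); (29, 6, 7); (30, 1, 3); (30, 2, 3); (94, 1, 8); (94, 2, 8); (94, 6, 8); (94, 6, 8); (NULL, 1, 7); (NULL, 1, 8); (NULL, 2, 7); (NULL, 2, 8); (NULL, 6, 7); (NULL, 6, 7); (NULL, 6, 8); (NULL, 6, 8)

INNER JOIN keeps only pairs where the ON condition holds.
Matching on l.cust_id < r.cust_id. A NULL in a compared column never satisfies the condition.
- cust_id=9: no matching r row, dropped.
- cust_id=6: 4 matching r row(s), so 4 row(s) emitted.
- cust_id=2: 5 matching r row(s), so 5 row(s) emitted.
- cust_id=9: no matching r row, dropped.
- cust_id=6: 4 matching r row(s), so 4 row(s) emitted.
- cust_id=1: 5 matching r row(s), so 5 row(s) emitted.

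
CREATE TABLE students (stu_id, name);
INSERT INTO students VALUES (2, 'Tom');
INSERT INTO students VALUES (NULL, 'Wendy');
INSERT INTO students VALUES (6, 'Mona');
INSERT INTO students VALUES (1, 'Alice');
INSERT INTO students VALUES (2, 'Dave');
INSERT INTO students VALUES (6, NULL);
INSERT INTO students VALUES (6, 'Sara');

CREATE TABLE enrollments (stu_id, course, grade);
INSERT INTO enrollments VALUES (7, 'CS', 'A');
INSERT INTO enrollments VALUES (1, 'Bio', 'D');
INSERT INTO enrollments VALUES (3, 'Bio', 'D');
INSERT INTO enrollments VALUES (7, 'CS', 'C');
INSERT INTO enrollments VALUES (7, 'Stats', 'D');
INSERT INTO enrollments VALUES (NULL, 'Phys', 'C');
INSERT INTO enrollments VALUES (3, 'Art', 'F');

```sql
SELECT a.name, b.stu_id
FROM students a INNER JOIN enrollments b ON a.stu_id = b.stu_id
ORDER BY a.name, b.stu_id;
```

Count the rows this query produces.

INNER JOIN keeps only pairs where the ON condition holds.
Matching on a.stu_id = b.stu_id. A NULL in a compared column never satisfies the condition.
- a (stu_id=2) has no partner → excluded.
- a (stu_id=NULL) has no partner → excluded.
- a (stu_id=6) has no partner → excluded.
- a (stu_id=1) pairs with 1 row(s) of b.
- a (stu_id=2) has no partner → excluded.
- a (stu_id=6) has no partner → excluded.
- a (stu_id=6) has no partner → excluded.
Total: 1 rows.

1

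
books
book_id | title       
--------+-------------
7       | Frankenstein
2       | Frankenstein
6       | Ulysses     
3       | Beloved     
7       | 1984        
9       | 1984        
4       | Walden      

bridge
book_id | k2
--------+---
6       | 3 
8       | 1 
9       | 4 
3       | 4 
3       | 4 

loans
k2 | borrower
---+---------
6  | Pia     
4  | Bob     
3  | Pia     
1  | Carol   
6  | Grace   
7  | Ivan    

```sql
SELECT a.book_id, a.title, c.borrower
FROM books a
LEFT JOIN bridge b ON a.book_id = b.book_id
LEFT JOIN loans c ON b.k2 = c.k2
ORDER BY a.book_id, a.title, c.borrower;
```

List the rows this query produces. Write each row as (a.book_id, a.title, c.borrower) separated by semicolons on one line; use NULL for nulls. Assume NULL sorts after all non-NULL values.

(2, Frankenstein, NULL); (3, Beloved, Bob); (3, Beloved, Bob); (4, Walden, NULL); (6, Ulysses, Pia); (7, 1984, NULL); (7, Frankenstein, NULL); (9, 1984, Bob)

Joins associate left-to-right: books LEFT JOIN bridge on book_id gives 8 intermediate row(s).
Then LEFT JOIN `loans c` on k2: each of those 8 rows is kept; rows whose b.k2 has no match in c get NULL for c's columns.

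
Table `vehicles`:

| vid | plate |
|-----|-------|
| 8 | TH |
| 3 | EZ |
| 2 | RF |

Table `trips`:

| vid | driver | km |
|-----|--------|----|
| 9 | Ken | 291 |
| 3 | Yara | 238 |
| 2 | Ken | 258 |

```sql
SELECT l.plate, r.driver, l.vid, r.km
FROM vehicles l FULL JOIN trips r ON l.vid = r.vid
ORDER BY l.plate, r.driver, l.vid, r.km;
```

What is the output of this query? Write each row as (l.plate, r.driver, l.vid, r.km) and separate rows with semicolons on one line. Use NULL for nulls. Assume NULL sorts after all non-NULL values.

FULL OUTER JOIN keeps every row from both sides; unmatched rows get NULL for the other side's columns.
Matching on l.vid = r.vid.
- l[0] vid=8 → no match; kept with NULLs on the r side.
- l[1] vid=3 → 1 match(es) in r → 1 row(s).
- l[2] vid=2 → 1 match(es) in r → 1 row(s).
- 1 r row(s) had no l match → kept, l columns NULL.
After projecting and ordering:
l.plate | r.driver | l.vid | r.km
EZ | Yara | 3 | 238
RF | Ken | 2 | 258
TH | NULL | 8 | NULL
NULL | Ken | NULL | 291

(EZ, Yara, 3, 238); (RF, Ken, 2, 258); (TH, NULL, 8, NULL); (NULL, Ken, NULL, 291)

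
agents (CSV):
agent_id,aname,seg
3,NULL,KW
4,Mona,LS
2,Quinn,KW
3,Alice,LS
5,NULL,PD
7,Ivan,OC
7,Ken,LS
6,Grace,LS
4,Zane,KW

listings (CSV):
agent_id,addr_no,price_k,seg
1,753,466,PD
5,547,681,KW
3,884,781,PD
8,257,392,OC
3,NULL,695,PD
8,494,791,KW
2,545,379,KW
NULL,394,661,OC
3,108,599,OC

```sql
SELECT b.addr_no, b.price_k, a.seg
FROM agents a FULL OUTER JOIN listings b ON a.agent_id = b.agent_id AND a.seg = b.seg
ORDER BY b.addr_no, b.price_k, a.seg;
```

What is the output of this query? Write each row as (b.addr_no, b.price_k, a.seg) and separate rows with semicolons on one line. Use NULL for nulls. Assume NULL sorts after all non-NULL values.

(108, 599, NULL); (257, 392, NULL); (394, 661, NULL); (494, 791, NULL); (545, 379, KW); (547, 681, NULL); (753, 466, NULL); (884, 781, NULL); (NULL, 695, NULL); (NULL, NULL, KW); (NULL, NULL, KW); (NULL, NULL, LS); (NULL, NULL, LS); (NULL, NULL, LS); (NULL, NULL, LS); (NULL, NULL, OC); (NULL, NULL, PD)

FULL OUTER JOIN keeps every row from both sides; unmatched rows get NULL for the other side's columns.
Matching on a.agent_id = b.agent_id AND a.seg = b.seg. A NULL in a compared column never satisfies the condition.
Matched pairs: 1; unmatched a rows kept: 8; unmatched b rows kept: 8.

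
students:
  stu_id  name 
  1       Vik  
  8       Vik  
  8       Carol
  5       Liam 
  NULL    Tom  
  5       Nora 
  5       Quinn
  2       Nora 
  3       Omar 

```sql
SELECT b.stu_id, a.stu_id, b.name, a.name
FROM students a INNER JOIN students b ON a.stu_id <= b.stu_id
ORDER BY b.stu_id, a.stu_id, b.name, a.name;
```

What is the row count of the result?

INNER JOIN keeps only pairs where the ON condition holds.
Matching on a.stu_id <= b.stu_id. A NULL in a compared column never satisfies the condition.
- a[0] stu_id=1 → 8 match(es) in b → 8 row(s).
- a[1] stu_id=8 → 2 match(es) in b → 2 row(s).
- a[2] stu_id=8 → 2 match(es) in b → 2 row(s).
- a[3] stu_id=5 → 5 match(es) in b → 5 row(s).
- a[4] stu_id=NULL → no match; dropped.
- a[5] stu_id=5 → 5 match(es) in b → 5 row(s).
- a[6] stu_id=5 → 5 match(es) in b → 5 row(s).
- a[7] stu_id=2 → 7 match(es) in b → 7 row(s).
- a[8] stu_id=3 → 6 match(es) in b → 6 row(s).
Total: 40 rows.

40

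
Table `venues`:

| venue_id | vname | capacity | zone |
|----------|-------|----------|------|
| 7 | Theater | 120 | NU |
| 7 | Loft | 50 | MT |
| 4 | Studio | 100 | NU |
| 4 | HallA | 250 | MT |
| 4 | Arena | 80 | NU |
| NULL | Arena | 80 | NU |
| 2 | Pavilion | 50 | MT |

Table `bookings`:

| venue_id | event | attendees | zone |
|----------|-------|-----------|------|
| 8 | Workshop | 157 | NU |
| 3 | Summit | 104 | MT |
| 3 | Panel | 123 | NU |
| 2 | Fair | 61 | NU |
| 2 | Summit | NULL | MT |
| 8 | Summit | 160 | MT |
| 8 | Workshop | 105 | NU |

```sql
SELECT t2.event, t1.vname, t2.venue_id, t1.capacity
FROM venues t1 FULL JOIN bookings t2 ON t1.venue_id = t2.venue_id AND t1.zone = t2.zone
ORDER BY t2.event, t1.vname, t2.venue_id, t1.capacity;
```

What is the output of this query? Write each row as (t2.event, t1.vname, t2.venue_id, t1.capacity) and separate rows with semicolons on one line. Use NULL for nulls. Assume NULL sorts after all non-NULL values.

(Fair, NULL, 2, NULL); (Panel, NULL, 3, NULL); (Summit, Pavilion, 2, 50); (Summit, NULL, 3, NULL); (Summit, NULL, 8, NULL); (Workshop, NULL, 8, NULL); (Workshop, NULL, 8, NULL); (NULL, Arena, NULL, 80); (NULL, Arena, NULL, 80); (NULL, HallA, NULL, 250); (NULL, Loft, NULL, 50); (NULL, Studio, NULL, 100); (NULL, Theater, NULL, 120)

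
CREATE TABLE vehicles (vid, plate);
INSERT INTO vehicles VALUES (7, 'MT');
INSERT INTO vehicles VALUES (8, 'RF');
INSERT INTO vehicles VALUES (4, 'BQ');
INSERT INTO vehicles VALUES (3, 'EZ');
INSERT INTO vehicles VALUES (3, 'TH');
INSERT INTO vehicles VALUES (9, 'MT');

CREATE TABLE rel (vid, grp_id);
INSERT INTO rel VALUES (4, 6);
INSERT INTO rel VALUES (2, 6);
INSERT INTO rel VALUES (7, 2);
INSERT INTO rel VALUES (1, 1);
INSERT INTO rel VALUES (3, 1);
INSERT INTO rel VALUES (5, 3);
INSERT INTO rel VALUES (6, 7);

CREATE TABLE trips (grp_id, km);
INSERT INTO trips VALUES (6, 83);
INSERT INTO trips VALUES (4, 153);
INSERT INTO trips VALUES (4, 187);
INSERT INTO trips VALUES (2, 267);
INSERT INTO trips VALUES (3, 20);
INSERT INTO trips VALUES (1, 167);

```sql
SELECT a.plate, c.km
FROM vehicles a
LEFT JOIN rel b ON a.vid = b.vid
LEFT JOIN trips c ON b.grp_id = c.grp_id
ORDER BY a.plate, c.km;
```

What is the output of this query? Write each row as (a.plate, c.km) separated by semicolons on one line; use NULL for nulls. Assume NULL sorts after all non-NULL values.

Step 1 — a LEFT JOIN b on vid → 6 row(s).
Then LEFT JOIN `trips c` on grp_id: each of those 6 rows is kept; rows whose b.grp_id has no match in c get NULL for c's columns.

(BQ, 83); (EZ, 167); (MT, 267); (MT, NULL); (RF, NULL); (TH, 167)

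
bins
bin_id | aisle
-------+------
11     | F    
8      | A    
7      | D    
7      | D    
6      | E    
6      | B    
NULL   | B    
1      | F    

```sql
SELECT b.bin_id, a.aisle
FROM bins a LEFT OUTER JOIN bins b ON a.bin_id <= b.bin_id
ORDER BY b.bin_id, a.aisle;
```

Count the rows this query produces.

LEFT JOIN keeps every row from `bins a`; unmatched rows get NULL for `bins b`'s columns.
Matching on a.bin_id <= b.bin_id. A NULL in a compared column never satisfies the condition.
Matched pairs: 30; unmatched a rows kept: 1.
Total: 30 matched + 1 padded = 31 rows.

31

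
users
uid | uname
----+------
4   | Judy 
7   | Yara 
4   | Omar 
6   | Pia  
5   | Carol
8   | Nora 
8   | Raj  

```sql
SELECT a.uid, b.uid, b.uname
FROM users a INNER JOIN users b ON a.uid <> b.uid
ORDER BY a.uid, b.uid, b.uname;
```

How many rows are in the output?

38

INNER JOIN keeps only pairs where the ON condition holds.
Matching on a.uid <> b.uid.
- a (uid=4) pairs with 5 row(s) of b.
- a (uid=7) pairs with 6 row(s) of b.
- a (uid=4) pairs with 5 row(s) of b.
- a (uid=6) pairs with 6 row(s) of b.
- a (uid=5) pairs with 6 row(s) of b.
- a (uid=8) pairs with 5 row(s) of b.
- a (uid=8) pairs with 5 row(s) of b.
Total: 38 rows.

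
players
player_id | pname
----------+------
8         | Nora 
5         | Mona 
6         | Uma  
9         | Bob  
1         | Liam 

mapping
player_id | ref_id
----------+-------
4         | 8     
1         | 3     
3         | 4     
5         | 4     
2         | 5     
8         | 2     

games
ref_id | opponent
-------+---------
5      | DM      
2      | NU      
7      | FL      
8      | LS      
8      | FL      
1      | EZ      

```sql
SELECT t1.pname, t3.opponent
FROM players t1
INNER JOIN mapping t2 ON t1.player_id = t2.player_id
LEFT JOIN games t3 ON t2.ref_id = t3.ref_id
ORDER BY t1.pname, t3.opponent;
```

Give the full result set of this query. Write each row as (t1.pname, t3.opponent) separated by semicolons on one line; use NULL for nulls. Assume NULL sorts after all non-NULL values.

(Liam, NULL); (Mona, NULL); (Nora, NU)

Step 1 — t1 INNER JOIN t2 on player_id → 3 row(s).
Then LEFT JOIN `games t3` on ref_id: each of those 3 rows is kept; rows whose t2.ref_id has no match in t3 get NULL for t3's columns.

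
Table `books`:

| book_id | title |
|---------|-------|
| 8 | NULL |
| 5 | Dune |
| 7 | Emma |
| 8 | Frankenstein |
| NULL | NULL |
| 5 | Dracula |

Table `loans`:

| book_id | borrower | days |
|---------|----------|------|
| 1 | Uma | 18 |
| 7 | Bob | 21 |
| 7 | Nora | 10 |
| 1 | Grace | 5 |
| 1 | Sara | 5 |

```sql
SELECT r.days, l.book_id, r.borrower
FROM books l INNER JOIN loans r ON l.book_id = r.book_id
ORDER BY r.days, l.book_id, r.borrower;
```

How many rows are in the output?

INNER JOIN keeps only pairs where the ON condition holds.
Matching on l.book_id = r.book_id. A NULL in a compared column never satisfies the condition.
- l row (book_id=8): no match → dropped.
- l row (book_id=5): no match → dropped.
- l row (book_id=7): matches 2 r row(s) → 2 output row(s).
- l row (book_id=8): no match → dropped.
- l row (book_id=NULL): no match → dropped.
- l row (book_id=5): no match → dropped.
Total: 2 rows.

2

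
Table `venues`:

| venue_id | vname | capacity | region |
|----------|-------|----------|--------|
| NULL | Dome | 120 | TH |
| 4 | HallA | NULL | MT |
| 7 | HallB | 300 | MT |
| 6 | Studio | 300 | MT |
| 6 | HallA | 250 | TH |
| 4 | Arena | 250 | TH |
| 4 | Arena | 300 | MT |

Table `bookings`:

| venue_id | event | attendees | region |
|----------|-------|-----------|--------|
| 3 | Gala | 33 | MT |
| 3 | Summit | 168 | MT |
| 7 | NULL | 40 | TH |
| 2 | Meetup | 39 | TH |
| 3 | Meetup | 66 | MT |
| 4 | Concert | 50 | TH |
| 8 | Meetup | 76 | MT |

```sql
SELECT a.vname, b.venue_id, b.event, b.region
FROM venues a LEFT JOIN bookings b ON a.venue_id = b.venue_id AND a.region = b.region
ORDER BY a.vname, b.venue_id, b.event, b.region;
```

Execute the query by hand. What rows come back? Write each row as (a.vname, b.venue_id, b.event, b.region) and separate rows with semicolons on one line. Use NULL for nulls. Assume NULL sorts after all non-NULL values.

(Arena, 4, Concert, TH); (Arena, NULL, NULL, NULL); (Dome, NULL, NULL, NULL); (HallA, NULL, NULL, NULL); (HallA, NULL, NULL, NULL); (HallB, NULL, NULL, NULL); (Studio, NULL, NULL, NULL)

LEFT JOIN keeps every row from `venues`; unmatched rows get NULL for `bookings`'s columns.
Matching on a.venue_id = b.venue_id AND a.region = b.region. A NULL in a compared column never satisfies the condition.
- a row (venue_id=NULL, region=TH): no match → kept, b columns NULL.
- a row (venue_id=4, region=MT): no match → kept, b columns NULL.
- a row (venue_id=7, region=MT): no match → kept, b columns NULL.
- a row (venue_id=6, region=MT): no match → kept, b columns NULL.
- a row (venue_id=6, region=TH): no match → kept, b columns NULL.
- a row (venue_id=4, region=TH): matches 1 b row(s) → 1 output row(s).
- a row (venue_id=4, region=MT): no match → kept, b columns NULL.
After projecting and ordering:
a.vname | b.venue_id | b.event | b.region
Arena | 4 | Concert | TH
Arena | NULL | NULL | NULL
Dome | NULL | NULL | NULL
HallA | NULL | NULL | NULL
HallA | NULL | NULL | NULL
HallB | NULL | NULL | NULL
Studio | NULL | NULL | NULL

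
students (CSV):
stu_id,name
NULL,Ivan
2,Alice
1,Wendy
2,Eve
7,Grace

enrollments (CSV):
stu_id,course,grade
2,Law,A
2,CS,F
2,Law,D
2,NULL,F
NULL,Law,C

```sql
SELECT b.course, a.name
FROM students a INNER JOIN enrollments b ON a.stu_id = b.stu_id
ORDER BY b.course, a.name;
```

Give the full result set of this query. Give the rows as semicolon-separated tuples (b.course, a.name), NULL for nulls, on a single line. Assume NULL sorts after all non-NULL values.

INNER JOIN keeps only pairs where the ON condition holds.
Matching on a.stu_id = b.stu_id. A NULL in a compared column never satisfies the condition.
- a (stu_id=NULL) has no partner → excluded.
- a (stu_id=2) pairs with 4 row(s) of b.
- a (stu_id=1) has no partner → excluded.
- a (stu_id=2) pairs with 4 row(s) of b.
- a (stu_id=7) has no partner → excluded.
After projecting and ordering:
b.course | a.name
CS | Alice
CS | Eve
Law | Alice
Law | Alice
Law | Eve
Law | Eve
NULL | Alice
NULL | Eve

(CS, Alice); (CS, Eve); (Law, Alice); (Law, Alice); (Law, Eve); (Law, Eve); (NULL, Alice); (NULL, Eve)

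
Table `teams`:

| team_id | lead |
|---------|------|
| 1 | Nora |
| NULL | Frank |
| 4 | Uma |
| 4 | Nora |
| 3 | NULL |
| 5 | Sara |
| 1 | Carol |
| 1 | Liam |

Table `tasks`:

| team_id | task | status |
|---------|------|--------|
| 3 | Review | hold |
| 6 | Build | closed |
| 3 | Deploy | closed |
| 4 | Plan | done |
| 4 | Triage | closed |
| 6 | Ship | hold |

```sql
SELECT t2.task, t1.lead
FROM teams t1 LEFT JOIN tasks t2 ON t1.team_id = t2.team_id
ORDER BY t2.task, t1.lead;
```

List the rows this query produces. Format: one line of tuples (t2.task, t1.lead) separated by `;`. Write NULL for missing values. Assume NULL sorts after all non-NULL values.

LEFT JOIN keeps every row from `teams`; unmatched rows get NULL for `tasks`'s columns.
Matching on t1.team_id = t2.team_id. A NULL in a compared column never satisfies the condition.
Matched pairs: 6; unmatched t1 rows kept: 5.

(Deploy, NULL); (Plan, Nora); (Plan, Uma); (Review, NULL); (Triage, Nora); (Triage, Uma); (NULL, Carol); (NULL, Frank); (NULL, Liam); (NULL, Nora); (NULL, Sara)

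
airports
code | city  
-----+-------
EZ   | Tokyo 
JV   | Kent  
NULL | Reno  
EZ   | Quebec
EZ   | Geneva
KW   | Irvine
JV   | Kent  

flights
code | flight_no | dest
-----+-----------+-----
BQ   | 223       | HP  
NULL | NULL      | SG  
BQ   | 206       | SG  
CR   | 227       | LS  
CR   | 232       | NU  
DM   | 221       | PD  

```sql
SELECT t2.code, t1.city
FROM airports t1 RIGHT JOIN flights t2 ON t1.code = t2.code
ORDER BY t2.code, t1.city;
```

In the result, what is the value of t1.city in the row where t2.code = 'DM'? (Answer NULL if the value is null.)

NULL

RIGHT JOIN keeps every row from `flights`; unmatched rows get NULL for `airports`'s columns.
Matching on t1.code = t2.code. A NULL in a compared column never satisfies the condition.
Matched pairs: 0; unmatched t2 rows kept: 6.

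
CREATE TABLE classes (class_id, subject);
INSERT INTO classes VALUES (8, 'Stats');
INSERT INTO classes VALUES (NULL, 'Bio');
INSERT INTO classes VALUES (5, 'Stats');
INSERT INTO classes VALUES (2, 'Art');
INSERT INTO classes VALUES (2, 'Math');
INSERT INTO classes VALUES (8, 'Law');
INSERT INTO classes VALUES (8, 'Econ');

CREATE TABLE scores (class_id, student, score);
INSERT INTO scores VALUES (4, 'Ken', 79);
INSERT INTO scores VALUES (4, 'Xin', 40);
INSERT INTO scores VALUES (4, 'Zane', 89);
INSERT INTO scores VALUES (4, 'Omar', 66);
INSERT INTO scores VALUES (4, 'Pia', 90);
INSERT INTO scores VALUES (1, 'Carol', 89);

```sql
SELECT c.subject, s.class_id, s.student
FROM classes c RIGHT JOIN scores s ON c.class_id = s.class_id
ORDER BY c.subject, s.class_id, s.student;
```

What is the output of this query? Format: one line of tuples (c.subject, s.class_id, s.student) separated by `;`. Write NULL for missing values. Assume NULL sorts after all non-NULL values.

RIGHT JOIN keeps every row from `scores`; unmatched rows get NULL for `classes`'s columns.
Matching on c.class_id = s.class_id. A NULL in a compared column never satisfies the condition.
Matched pairs: 0; unmatched s rows kept: 6.

(NULL, 1, Carol); (NULL, 4, Ken); (NULL, 4, Omar); (NULL, 4, Pia); (NULL, 4, Xin); (NULL, 4, Zane)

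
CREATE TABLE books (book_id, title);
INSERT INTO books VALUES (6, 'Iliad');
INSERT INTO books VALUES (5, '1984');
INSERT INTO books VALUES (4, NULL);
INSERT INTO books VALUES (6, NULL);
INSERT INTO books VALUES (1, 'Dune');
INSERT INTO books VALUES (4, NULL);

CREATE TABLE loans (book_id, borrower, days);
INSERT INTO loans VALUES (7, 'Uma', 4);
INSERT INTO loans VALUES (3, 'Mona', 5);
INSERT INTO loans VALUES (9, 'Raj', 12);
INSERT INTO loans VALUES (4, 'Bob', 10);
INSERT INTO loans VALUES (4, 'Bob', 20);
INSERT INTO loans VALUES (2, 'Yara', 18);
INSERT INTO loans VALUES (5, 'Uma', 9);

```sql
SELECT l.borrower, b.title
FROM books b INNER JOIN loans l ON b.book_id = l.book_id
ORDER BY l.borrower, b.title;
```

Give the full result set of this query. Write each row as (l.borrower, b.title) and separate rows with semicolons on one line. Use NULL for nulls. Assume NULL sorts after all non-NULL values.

(Bob, NULL); (Bob, NULL); (Bob, NULL); (Bob, NULL); (Uma, 1984)

INNER JOIN keeps only pairs where the ON condition holds.
Matching on b.book_id = l.book_id.
Matched pairs: 5.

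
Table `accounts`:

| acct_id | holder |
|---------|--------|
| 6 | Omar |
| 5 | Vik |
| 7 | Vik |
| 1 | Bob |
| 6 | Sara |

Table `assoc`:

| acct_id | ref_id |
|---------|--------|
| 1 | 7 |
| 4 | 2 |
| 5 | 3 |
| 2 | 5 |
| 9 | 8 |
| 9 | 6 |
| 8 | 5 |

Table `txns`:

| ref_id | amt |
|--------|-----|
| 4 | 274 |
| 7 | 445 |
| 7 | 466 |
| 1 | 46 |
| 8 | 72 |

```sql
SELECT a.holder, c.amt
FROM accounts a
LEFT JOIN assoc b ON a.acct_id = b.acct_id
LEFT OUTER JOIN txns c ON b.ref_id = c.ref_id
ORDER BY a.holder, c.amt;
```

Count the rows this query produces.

Step 1 — a LEFT JOIN b on acct_id → 5 row(s).
Then LEFT JOIN `txns c` on ref_id: each of those 5 rows is kept; rows whose b.ref_id has no match in c get NULL for c's columns.
Result: 6 row(s).

6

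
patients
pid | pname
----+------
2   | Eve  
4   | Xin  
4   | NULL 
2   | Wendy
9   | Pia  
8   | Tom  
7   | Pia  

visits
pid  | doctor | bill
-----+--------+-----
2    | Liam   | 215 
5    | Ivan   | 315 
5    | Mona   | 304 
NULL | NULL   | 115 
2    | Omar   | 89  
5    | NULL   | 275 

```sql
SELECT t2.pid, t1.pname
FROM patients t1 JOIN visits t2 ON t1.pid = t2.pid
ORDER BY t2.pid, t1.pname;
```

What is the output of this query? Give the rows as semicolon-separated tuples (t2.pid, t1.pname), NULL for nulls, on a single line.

(2, Eve); (2, Eve); (2, Wendy); (2, Wendy)

INNER JOIN keeps only pairs where the ON condition holds.
Matching on t1.pid = t2.pid. A NULL in a compared column never satisfies the condition.
- t1[0] pid=2 → 2 match(es) in t2 → 2 row(s).
- t1[1] pid=4 → no match; dropped.
- t1[2] pid=4 → no match; dropped.
- t1[3] pid=2 → 2 match(es) in t2 → 2 row(s).
- t1[4] pid=9 → no match; dropped.
- t1[5] pid=8 → no match; dropped.
- t1[6] pid=7 → no match; dropped.
After projecting and ordering:
t2.pid | t1.pname
2 | Eve
2 | Eve
2 | Wendy
2 | Wendy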